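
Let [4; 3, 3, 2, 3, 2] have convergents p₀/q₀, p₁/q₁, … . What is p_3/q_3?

99/23

Using pₖ = aₖpₖ₋₁ + pₖ₋₂, qₖ = aₖqₖ₋₁ + qₖ₋₂ (with p₋₁=1, p₋₂=0, q₋₁=0, q₋₂=1):
  k=0: a=4, p=4, q=1
  k=1: a=3, p=13, q=3
  k=2: a=3, p=43, q=10
  k=3: a=2, p=99, q=23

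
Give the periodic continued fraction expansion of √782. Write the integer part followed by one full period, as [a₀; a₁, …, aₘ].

[27; 1, 26, 1, 54]

a₀ = ⌊√782⌋ = 27.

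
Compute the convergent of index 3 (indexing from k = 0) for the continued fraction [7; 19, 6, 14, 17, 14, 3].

11488/1629

Using pₖ = aₖpₖ₋₁ + pₖ₋₂, qₖ = aₖqₖ₋₁ + qₖ₋₂ (with p₋₁=1, p₋₂=0, q₋₁=0, q₋₂=1):
  k=0: a=7, p=7, q=1
  k=1: a=19, p=134, q=19
  k=2: a=6, p=811, q=115
  k=3: a=14, p=11488, q=1629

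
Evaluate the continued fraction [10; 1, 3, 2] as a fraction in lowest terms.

97/9

Using pₖ = aₖpₖ₋₁ + pₖ₋₂ and qₖ = aₖqₖ₋₁ + qₖ₋₂:
  k=0: a=10, p=10, q=1
  k=1: a=1, p=11, q=1
  k=2: a=3, p=43, q=4
  k=3: a=2, p=97, q=9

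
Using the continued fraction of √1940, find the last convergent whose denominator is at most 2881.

85316/1937

√1940 = [44; 22, 88, …] (period length 2).
Convergents:
  p_0/q_0 = 44/1
  p_1/q_1 = 969/22
  p_2/q_2 = 85316/1937
  p_3/q_3 = 1877921/42636
q_2 = 1937 ≤ 2881 < 42636 = q_3, so the answer is 85316/1937.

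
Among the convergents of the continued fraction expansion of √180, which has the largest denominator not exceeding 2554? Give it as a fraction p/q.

√180 = [13; 2, 2, 2, 26, …] (period length 4).
Convergents:
  p_0/q_0 = 13/1
  p_1/q_1 = 27/2
  p_2/q_2 = 67/5
  p_3/q_3 = 161/12
  p_4/q_4 = 4253/317
  p_5/q_5 = 8667/646
  p_6/q_6 = 21587/1609
  p_7/q_7 = 51841/3864
q_6 = 1609 ≤ 2554 < 3864 = q_7, so the answer is 21587/1609.

21587/1609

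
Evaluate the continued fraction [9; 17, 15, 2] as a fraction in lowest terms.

Fold from the inside: start with 2/1.
  15 + 1/2 = 31/2
  17 + 2/31 = 529/31
  9 + 31/529 = 4792/529

4792/529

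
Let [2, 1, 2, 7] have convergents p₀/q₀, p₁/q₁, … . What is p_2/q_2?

8/3

Using pₖ = aₖpₖ₋₁ + pₖ₋₂, qₖ = aₖqₖ₋₁ + qₖ₋₂ (with p₋₁=1, p₋₂=0, q₋₁=0, q₋₂=1):
  k=0: a=2, p=2, q=1
  k=1: a=1, p=3, q=1
  k=2: a=2, p=8, q=3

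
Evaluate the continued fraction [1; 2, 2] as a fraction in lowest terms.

Fold from the inside: start with 2/1.
  2 + 1/2 = 5/2
  1 + 2/5 = 7/5

7/5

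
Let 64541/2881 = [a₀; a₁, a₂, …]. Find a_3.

17

64541 = 22·2881 + 1159   →  a_0 = 22
2881 = 2·1159 + 563   →  a_1 = 2
1159 = 2·563 + 33   →  a_2 = 2
563 = 17·33 + 2   →  a_3 = 17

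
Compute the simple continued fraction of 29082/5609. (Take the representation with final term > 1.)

[5; 5, 2, 2, 4, 9, 5]

29082 = 5*5609 + 1037
5609 = 5*1037 + 424
1037 = 2*424 + 189
424 = 2*189 + 46
189 = 4*46 + 5
46 = 9*5 + 1
5 = 5*1 + 0  (stop)
So 29082/5609 = [5; 5, 2, 2, 4, 9, 5].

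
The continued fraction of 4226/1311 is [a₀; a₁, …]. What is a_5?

4226 = 3·1311 + 293   →  a_0 = 3
1311 = 4·293 + 139   →  a_1 = 4
293 = 2·139 + 15   →  a_2 = 2
139 = 9·15 + 4   →  a_3 = 9
15 = 3·4 + 3   →  a_4 = 3
4 = 1·3 + 1   →  a_5 = 1

1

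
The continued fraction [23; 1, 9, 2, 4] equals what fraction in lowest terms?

2247/94

Fold from the inside: start with 4/1.
  2 + 1/4 = 9/4
  9 + 4/9 = 85/9
  1 + 9/85 = 94/85
  23 + 85/94 = 2247/94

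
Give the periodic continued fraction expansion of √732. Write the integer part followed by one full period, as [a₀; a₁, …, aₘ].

a₀ = ⌊√732⌋ = 27.
With m₀=0, d₀=1 and mₖ₊₁ = dₖaₖ − mₖ, dₖ₊₁ = (n − mₖ₊₁²)/dₖ, aₖ₊₁ = ⌊(a₀+mₖ₊₁)/dₖ₊₁⌋:
  k=1: m=27, d=3, a=18
  k=2: m=27, d=1, a=54
d=1 and a=2a₀=54 at k=2, so the next step gives (m, d) = (27, 3) again — its k=1 value — and the period has length 2.

[27; 18, 54]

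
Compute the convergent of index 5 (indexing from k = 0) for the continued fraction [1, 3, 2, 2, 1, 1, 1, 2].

53/41

Using pₖ = aₖpₖ₋₁ + pₖ₋₂, qₖ = aₖqₖ₋₁ + qₖ₋₂ (with p₋₁=1, p₋₂=0, q₋₁=0, q₋₂=1):
  k=0: a=1, p=1, q=1
  k=1: a=3, p=4, q=3
  k=2: a=2, p=9, q=7
  k=3: a=2, p=22, q=17
  k=4: a=1, p=31, q=24
  k=5: a=1, p=53, q=41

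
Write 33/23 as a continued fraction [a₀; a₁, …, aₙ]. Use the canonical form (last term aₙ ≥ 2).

33 = 1·23 + 10
23 = 2·10 + 3
10 = 3·3 + 1
3 = 3·1 + 0  (stop)
So 33/23 = [1; 2, 3, 3].

[1; 2, 3, 3]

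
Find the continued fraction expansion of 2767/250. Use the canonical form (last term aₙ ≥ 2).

[11; 14, 1, 2, 2, 2]

2767 = 11×250 + 17
250 = 14×17 + 12
17 = 1×12 + 5
12 = 2×5 + 2
5 = 2×2 + 1
2 = 2×1 + 0  (stop)
So 2767/250 = [11; 14, 1, 2, 2, 2].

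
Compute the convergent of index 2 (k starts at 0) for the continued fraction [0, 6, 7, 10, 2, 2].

Using pₖ = aₖpₖ₋₁ + pₖ₋₂, qₖ = aₖqₖ₋₁ + qₖ₋₂ (with p₋₁=1, p₋₂=0, q₋₁=0, q₋₂=1):
  k=0: a=0, p=0, q=1
  k=1: a=6, p=1, q=6
  k=2: a=7, p=7, q=43

7/43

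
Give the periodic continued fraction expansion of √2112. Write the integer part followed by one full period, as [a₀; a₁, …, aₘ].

[45; 1, 21, 1, 90]

a₀ = ⌊√2112⌋ = 45.
With m₀=0, d₀=1 and mₖ₊₁ = dₖaₖ − mₖ, dₖ₊₁ = (n − mₖ₊₁²)/dₖ, aₖ₊₁ = ⌊(a₀+mₖ₊₁)/dₖ₊₁⌋:
  k=1: m=45, d=87, a=1
  k=2: m=42, d=4, a=21
  k=3: m=42, d=87, a=1
  k=4: m=45, d=1, a=90
d=1 and a=2a₀=90 at k=4, so the next step gives (m, d) = (45, 87) again — its k=1 value — and the period has length 4.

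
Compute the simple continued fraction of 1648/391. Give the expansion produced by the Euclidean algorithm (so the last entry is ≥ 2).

1648 = 4·391 + 84
391 = 4·84 + 55
84 = 1·55 + 29
55 = 1·29 + 26
29 = 1·26 + 3
26 = 8·3 + 2
3 = 1·2 + 1
2 = 2·1 + 0  (stop)
So 1648/391 = [4; 4, 1, 1, 1, 8, 1, 2].

[4; 4, 1, 1, 1, 8, 1, 2]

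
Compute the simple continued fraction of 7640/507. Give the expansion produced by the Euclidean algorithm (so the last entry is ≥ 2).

7640 = 15*507 + 35
507 = 14*35 + 17
35 = 2*17 + 1
17 = 17*1 + 0  (stop)
So 7640/507 = [15; 14, 2, 17].

[15; 14, 2, 17]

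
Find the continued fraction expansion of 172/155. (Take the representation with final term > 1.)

[1; 9, 8, 2]

172 = 1·155 + 17
155 = 9·17 + 2
17 = 8·2 + 1
2 = 2·1 + 0  (stop)
So 172/155 = [1; 9, 8, 2].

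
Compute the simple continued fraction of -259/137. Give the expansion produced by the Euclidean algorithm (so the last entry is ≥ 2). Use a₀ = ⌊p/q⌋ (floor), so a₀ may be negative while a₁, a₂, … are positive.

-259 = -2*137 + 15
137 = 9*15 + 2
15 = 7*2 + 1
2 = 2*1 + 0  (stop)
So -259/137 = [-2; 9, 7, 2].

[-2; 9, 7, 2]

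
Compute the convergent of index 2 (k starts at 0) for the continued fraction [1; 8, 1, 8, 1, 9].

Using pₖ = aₖpₖ₋₁ + pₖ₋₂, qₖ = aₖqₖ₋₁ + qₖ₋₂ (with p₋₁=1, p₋₂=0, q₋₁=0, q₋₂=1):
  k=0: a=1, p=1, q=1
  k=1: a=8, p=9, q=8
  k=2: a=1, p=10, q=9

10/9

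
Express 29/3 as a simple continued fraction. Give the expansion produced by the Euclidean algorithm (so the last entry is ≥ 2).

29 = 9×3 + 2
3 = 1×2 + 1
2 = 2×1 + 0  (stop)
So 29/3 = [9; 1, 2].

[9; 1, 2]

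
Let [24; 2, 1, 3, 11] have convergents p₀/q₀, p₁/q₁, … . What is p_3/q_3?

Using pₖ = aₖpₖ₋₁ + pₖ₋₂, qₖ = aₖqₖ₋₁ + qₖ₋₂ (with p₋₁=1, p₋₂=0, q₋₁=0, q₋₂=1):
  k=0: a=24, p=24, q=1
  k=1: a=2, p=49, q=2
  k=2: a=1, p=73, q=3
  k=3: a=3, p=268, q=11

268/11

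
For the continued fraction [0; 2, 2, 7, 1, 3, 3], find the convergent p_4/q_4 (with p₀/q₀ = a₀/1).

17/42

Using pₖ = aₖpₖ₋₁ + pₖ₋₂, qₖ = aₖqₖ₋₁ + qₖ₋₂ (with p₋₁=1, p₋₂=0, q₋₁=0, q₋₂=1):
  k=0: a=0, p=0, q=1
  k=1: a=2, p=1, q=2
  k=2: a=2, p=2, q=5
  k=3: a=7, p=15, q=37
  k=4: a=1, p=17, q=42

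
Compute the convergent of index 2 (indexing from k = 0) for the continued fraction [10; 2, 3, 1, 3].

73/7

Using pₖ = aₖpₖ₋₁ + pₖ₋₂, qₖ = aₖqₖ₋₁ + qₖ₋₂ (with p₋₁=1, p₋₂=0, q₋₁=0, q₋₂=1):
  k=0: a=10, p=10, q=1
  k=1: a=2, p=21, q=2
  k=2: a=3, p=73, q=7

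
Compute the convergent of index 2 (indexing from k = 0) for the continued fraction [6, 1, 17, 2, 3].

Using pₖ = aₖpₖ₋₁ + pₖ₋₂, qₖ = aₖqₖ₋₁ + qₖ₋₂ (with p₋₁=1, p₋₂=0, q₋₁=0, q₋₂=1):
  k=0: a=6, p=6, q=1
  k=1: a=1, p=7, q=1
  k=2: a=17, p=125, q=18

125/18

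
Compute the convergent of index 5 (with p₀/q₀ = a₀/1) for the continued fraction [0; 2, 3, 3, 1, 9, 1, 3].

Using pₖ = aₖpₖ₋₁ + pₖ₋₂, qₖ = aₖqₖ₋₁ + qₖ₋₂ (with p₋₁=1, p₋₂=0, q₋₁=0, q₋₂=1):
  k=0: a=0, p=0, q=1
  k=1: a=2, p=1, q=2
  k=2: a=3, p=3, q=7
  k=3: a=3, p=10, q=23
  k=4: a=1, p=13, q=30
  k=5: a=9, p=127, q=293

127/293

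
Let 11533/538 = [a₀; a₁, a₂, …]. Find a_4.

5

11533 = 21·538 + 235   →  a_0 = 21
538 = 2·235 + 68   →  a_1 = 2
235 = 3·68 + 31   →  a_2 = 3
68 = 2·31 + 6   →  a_3 = 2
31 = 5·6 + 1   →  a_4 = 5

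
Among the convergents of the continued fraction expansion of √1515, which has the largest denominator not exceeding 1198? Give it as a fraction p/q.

39429/1013

√1515 = [38; 1, 11, 1, 76, …] (period length 4).
Convergents:
  p_0/q_0 = 38/1
  p_1/q_1 = 39/1
  p_2/q_2 = 467/12
  p_3/q_3 = 506/13
  p_4/q_4 = 38923/1000
  p_5/q_5 = 39429/1013
  p_6/q_6 = 472642/12143
q_5 = 1013 ≤ 1198 < 12143 = q_6, so the answer is 39429/1013.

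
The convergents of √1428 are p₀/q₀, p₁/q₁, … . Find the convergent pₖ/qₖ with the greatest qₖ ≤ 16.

529/14

√1428 = [37; 1, 3, 1, 2, 1, 3, 1, 74, …] (period length 8).
Convergents:
  p_0/q_0 = 37/1
  p_1/q_1 = 38/1
  p_2/q_2 = 151/4
  p_3/q_3 = 189/5
  p_4/q_4 = 529/14
  p_5/q_5 = 718/19
q_4 = 14 ≤ 16 < 19 = q_5, so the answer is 529/14.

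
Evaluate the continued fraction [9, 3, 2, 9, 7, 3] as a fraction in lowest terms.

13681/1473

Fold from the inside: start with 3/1.
  7 + 1/3 = 22/3
  9 + 3/22 = 201/22
  2 + 22/201 = 424/201
  3 + 201/424 = 1473/424
  9 + 424/1473 = 13681/1473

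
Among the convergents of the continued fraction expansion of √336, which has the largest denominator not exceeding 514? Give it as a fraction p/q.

6049/330

√336 = [18; 3, 36, …] (period length 2).
Convergents:
  p_0/q_0 = 18/1
  p_1/q_1 = 55/3
  p_2/q_2 = 1998/109
  p_3/q_3 = 6049/330
  p_4/q_4 = 219762/11989
q_3 = 330 ≤ 514 < 11989 = q_4, so the answer is 6049/330.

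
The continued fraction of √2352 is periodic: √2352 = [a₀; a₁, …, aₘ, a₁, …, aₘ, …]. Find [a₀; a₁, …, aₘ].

[48; 2, 96]

a₀ = ⌊√2352⌋ = 48.
With m₀=0, d₀=1 and mₖ₊₁ = dₖaₖ − mₖ, dₖ₊₁ = (n − mₖ₊₁²)/dₖ, aₖ₊₁ = ⌊(a₀+mₖ₊₁)/dₖ₊₁⌋:
  k=1: m=48, d=48, a=2
  k=2: m=48, d=1, a=96
d=1 and a=2a₀=96 at k=2, so the next step gives (m, d) = (48, 48) again — its k=1 value — and the period has length 2.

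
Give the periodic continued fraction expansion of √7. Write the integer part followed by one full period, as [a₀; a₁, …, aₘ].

[2; 1, 1, 1, 4]

a₀ = ⌊√7⌋ = 2.
With m₀=0, d₀=1 and mₖ₊₁ = dₖaₖ − mₖ, dₖ₊₁ = (n − mₖ₊₁²)/dₖ, aₖ₊₁ = ⌊(a₀+mₖ₊₁)/dₖ₊₁⌋:
  k=1: m=2, d=3, a=1
  k=2: m=1, d=2, a=1
  k=3: m=1, d=3, a=1
  k=4: m=2, d=1, a=4
d=1 and a=2a₀=4 at k=4, so the next step gives (m, d) = (2, 3) again — its k=1 value — and the period has length 4.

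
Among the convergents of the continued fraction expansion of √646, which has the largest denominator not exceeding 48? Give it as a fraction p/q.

305/12

√646 = [25; 2, 2, 2, 50, …] (period length 4).
Convergents:
  p_0/q_0 = 25/1
  p_1/q_1 = 51/2
  p_2/q_2 = 127/5
  p_3/q_3 = 305/12
  p_4/q_4 = 15377/605
q_3 = 12 ≤ 48 < 605 = q_4, so the answer is 305/12.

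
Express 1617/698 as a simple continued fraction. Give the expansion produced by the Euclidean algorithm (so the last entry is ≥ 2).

[2; 3, 6, 3, 5, 2]

1617 = 2*698 + 221
698 = 3*221 + 35
221 = 6*35 + 11
35 = 3*11 + 2
11 = 5*2 + 1
2 = 2*1 + 0  (stop)
So 1617/698 = [2; 3, 6, 3, 5, 2].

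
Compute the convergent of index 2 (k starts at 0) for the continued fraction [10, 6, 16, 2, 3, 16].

986/97

Using pₖ = aₖpₖ₋₁ + pₖ₋₂, qₖ = aₖqₖ₋₁ + qₖ₋₂ (with p₋₁=1, p₋₂=0, q₋₁=0, q₋₂=1):
  k=0: a=10, p=10, q=1
  k=1: a=6, p=61, q=6
  k=2: a=16, p=986, q=97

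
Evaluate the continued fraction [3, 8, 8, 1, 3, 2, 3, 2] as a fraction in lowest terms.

Using pₖ = aₖpₖ₋₁ + pₖ₋₂ and qₖ = aₖqₖ₋₁ + qₖ₋₂:
  k=0: a=3, p=3, q=1
  k=1: a=8, p=25, q=8
  k=2: a=8, p=203, q=65
  k=3: a=1, p=228, q=73
  k=4: a=3, p=887, q=284
  k=5: a=2, p=2002, q=641
  k=6: a=3, p=6893, q=2207
  k=7: a=2, p=15788, q=5055

15788/5055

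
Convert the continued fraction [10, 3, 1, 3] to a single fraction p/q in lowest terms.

Fold from the inside: start with 3/1.
  1 + 1/3 = 4/3
  3 + 3/4 = 15/4
  10 + 4/15 = 154/15

154/15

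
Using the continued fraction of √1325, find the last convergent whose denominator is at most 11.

182/5

√1325 = [36; 2, 2, 72, …] (period length 3).
Convergents:
  p_0/q_0 = 36/1
  p_1/q_1 = 73/2
  p_2/q_2 = 182/5
  p_3/q_3 = 13177/362
q_2 = 5 ≤ 11 < 362 = q_3, so the answer is 182/5.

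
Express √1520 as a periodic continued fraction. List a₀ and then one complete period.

[38; 1, 76]

a₀ = ⌊√1520⌋ = 38.
With m₀=0, d₀=1 and mₖ₊₁ = dₖaₖ − mₖ, dₖ₊₁ = (n − mₖ₊₁²)/dₖ, aₖ₊₁ = ⌊(a₀+mₖ₊₁)/dₖ₊₁⌋:
  k=1: m=38, d=76, a=1
  k=2: m=38, d=1, a=76
d=1 and a=2a₀=76 at k=2, so the next step gives (m, d) = (38, 76) again — its k=1 value — and the period has length 2.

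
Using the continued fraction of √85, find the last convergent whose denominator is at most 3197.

27926/3029

√85 = [9; 4, 1, 1, 4, 18, …] (period length 5).
Convergents:
  p_0/q_0 = 9/1
  p_1/q_1 = 37/4
  p_2/q_2 = 46/5
  p_3/q_3 = 83/9
  p_4/q_4 = 378/41
  p_5/q_5 = 6887/747
  p_6/q_6 = 27926/3029
  p_7/q_7 = 34813/3776
q_6 = 3029 ≤ 3197 < 3776 = q_7, so the answer is 27926/3029.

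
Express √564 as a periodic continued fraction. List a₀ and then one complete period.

a₀ = ⌊√564⌋ = 23.
With m₀=0, d₀=1 and mₖ₊₁ = dₖaₖ − mₖ, dₖ₊₁ = (n − mₖ₊₁²)/dₖ, aₖ₊₁ = ⌊(a₀+mₖ₊₁)/dₖ₊₁⌋:
  k=1: m=23, d=35, a=1
  k=2: m=12, d=12, a=2
  k=3: m=12, d=35, a=1
  k=4: m=23, d=1, a=46
d=1 and a=2a₀=46 at k=4, so the next step gives (m, d) = (23, 35) again — its k=1 value — and the period has length 4.

[23; 1, 2, 1, 46]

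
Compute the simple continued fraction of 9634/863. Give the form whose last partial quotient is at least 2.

9634 = 11*863 + 141
863 = 6*141 + 17
141 = 8*17 + 5
17 = 3*5 + 2
5 = 2*2 + 1
2 = 2*1 + 0  (stop)
So 9634/863 = [11; 6, 8, 3, 2, 2].

[11; 6, 8, 3, 2, 2]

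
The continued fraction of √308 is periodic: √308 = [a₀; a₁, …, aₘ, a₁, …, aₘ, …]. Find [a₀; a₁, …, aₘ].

a₀ = ⌊√308⌋ = 17.
With m₀=0, d₀=1 and mₖ₊₁ = dₖaₖ − mₖ, dₖ₊₁ = (n − mₖ₊₁²)/dₖ, aₖ₊₁ = ⌊(a₀+mₖ₊₁)/dₖ₊₁⌋:
  k=1: m=17, d=19, a=1
  k=2: m=2, d=16, a=1
  k=3: m=14, d=7, a=4
  k=4: m=14, d=16, a=1
  k=5: m=2, d=19, a=1
  k=6: m=17, d=1, a=34
d=1 and a=2a₀=34 at k=6, so the next step gives (m, d) = (17, 19) again — its k=1 value — and the period has length 6.

[17; 1, 1, 4, 1, 1, 34]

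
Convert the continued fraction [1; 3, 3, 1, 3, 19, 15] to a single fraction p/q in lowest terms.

Using pₖ = aₖpₖ₋₁ + pₖ₋₂ and qₖ = aₖqₖ₋₁ + qₖ₋₂:
  k=0: a=1, p=1, q=1
  k=1: a=3, p=4, q=3
  k=2: a=3, p=13, q=10
  k=3: a=1, p=17, q=13
  k=4: a=3, p=64, q=49
  k=5: a=19, p=1233, q=944
  k=6: a=15, p=18559, q=14209

18559/14209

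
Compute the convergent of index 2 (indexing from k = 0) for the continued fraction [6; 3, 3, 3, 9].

63/10

Using pₖ = aₖpₖ₋₁ + pₖ₋₂, qₖ = aₖqₖ₋₁ + qₖ₋₂ (with p₋₁=1, p₋₂=0, q₋₁=0, q₋₂=1):
  k=0: a=6, p=6, q=1
  k=1: a=3, p=19, q=3
  k=2: a=3, p=63, q=10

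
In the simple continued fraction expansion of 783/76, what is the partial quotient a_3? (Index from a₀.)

783 = 10·76 + 23   →  a_0 = 10
76 = 3·23 + 7   →  a_1 = 3
23 = 3·7 + 2   →  a_2 = 3
7 = 3·2 + 1   →  a_3 = 3

3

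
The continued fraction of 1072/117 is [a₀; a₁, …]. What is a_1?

6

1072 = 9·117 + 19   →  a_0 = 9
117 = 6·19 + 3   →  a_1 = 6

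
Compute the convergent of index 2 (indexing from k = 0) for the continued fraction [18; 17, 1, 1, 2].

325/18

Using pₖ = aₖpₖ₋₁ + pₖ₋₂, qₖ = aₖqₖ₋₁ + qₖ₋₂ (with p₋₁=1, p₋₂=0, q₋₁=0, q₋₂=1):
  k=0: a=18, p=18, q=1
  k=1: a=17, p=307, q=17
  k=2: a=1, p=325, q=18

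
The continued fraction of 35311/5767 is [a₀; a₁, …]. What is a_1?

35311 = 6·5767 + 709   →  a_0 = 6
5767 = 8·709 + 95   →  a_1 = 8

8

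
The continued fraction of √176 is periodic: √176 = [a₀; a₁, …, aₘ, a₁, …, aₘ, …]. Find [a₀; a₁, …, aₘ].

a₀ = ⌊√176⌋ = 13.
With m₀=0, d₀=1 and mₖ₊₁ = dₖaₖ − mₖ, dₖ₊₁ = (n − mₖ₊₁²)/dₖ, aₖ₊₁ = ⌊(a₀+mₖ₊₁)/dₖ₊₁⌋:
  k=1: m=13, d=7, a=3
  k=2: m=8, d=16, a=1
  k=3: m=8, d=7, a=3
  k=4: m=13, d=1, a=26
d=1 and a=2a₀=26 at k=4, so the next step gives (m, d) = (13, 7) again — its k=1 value — and the period has length 4.

[13; 3, 1, 3, 26]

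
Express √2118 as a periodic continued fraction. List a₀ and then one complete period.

[46; 46, 92]

a₀ = ⌊√2118⌋ = 46.
With m₀=0, d₀=1 and mₖ₊₁ = dₖaₖ − mₖ, dₖ₊₁ = (n − mₖ₊₁²)/dₖ, aₖ₊₁ = ⌊(a₀+mₖ₊₁)/dₖ₊₁⌋:
  k=1: m=46, d=2, a=46
  k=2: m=46, d=1, a=92
d=1 and a=2a₀=92 at k=2, so the next step gives (m, d) = (46, 2) again — its k=1 value — and the period has length 2.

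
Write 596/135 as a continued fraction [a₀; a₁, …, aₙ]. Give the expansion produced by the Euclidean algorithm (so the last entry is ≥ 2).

596 = 4*135 + 56
135 = 2*56 + 23
56 = 2*23 + 10
23 = 2*10 + 3
10 = 3*3 + 1
3 = 3*1 + 0  (stop)
So 596/135 = [4; 2, 2, 2, 3, 3].

[4; 2, 2, 2, 3, 3]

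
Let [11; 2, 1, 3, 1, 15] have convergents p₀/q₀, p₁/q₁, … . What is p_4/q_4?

159/14

Using pₖ = aₖpₖ₋₁ + pₖ₋₂, qₖ = aₖqₖ₋₁ + qₖ₋₂ (with p₋₁=1, p₋₂=0, q₋₁=0, q₋₂=1):
  k=0: a=11, p=11, q=1
  k=1: a=2, p=23, q=2
  k=2: a=1, p=34, q=3
  k=3: a=3, p=125, q=11
  k=4: a=1, p=159, q=14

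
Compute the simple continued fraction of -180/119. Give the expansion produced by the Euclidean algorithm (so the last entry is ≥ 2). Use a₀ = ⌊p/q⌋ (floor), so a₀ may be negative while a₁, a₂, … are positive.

-180 = -2*119 + 58
119 = 2*58 + 3
58 = 19*3 + 1
3 = 3*1 + 0  (stop)
So -180/119 = [-2; 2, 19, 3].

[-2; 2, 19, 3]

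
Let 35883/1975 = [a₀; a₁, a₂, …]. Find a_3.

13

35883 = 18·1975 + 333   →  a_0 = 18
1975 = 5·333 + 310   →  a_1 = 5
333 = 1·310 + 23   →  a_2 = 1
310 = 13·23 + 11   →  a_3 = 13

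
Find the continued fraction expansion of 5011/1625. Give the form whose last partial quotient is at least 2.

5011 = 3×1625 + 136
1625 = 11×136 + 129
136 = 1×129 + 7
129 = 18×7 + 3
7 = 2×3 + 1
3 = 3×1 + 0  (stop)
So 5011/1625 = [3; 11, 1, 18, 2, 3].

[3; 11, 1, 18, 2, 3]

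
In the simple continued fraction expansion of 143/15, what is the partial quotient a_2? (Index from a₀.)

1

143 = 9·15 + 8   →  a_0 = 9
15 = 1·8 + 7   →  a_1 = 1
8 = 1·7 + 1   →  a_2 = 1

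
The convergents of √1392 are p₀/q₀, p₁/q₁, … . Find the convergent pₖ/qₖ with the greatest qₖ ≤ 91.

√1392 = [37; 3, 4, 3, 74, …] (period length 4).
Convergents:
  p_0/q_0 = 37/1
  p_1/q_1 = 112/3
  p_2/q_2 = 485/13
  p_3/q_3 = 1567/42
  p_4/q_4 = 116443/3121
q_3 = 42 ≤ 91 < 3121 = q_4, so the answer is 1567/42.

1567/42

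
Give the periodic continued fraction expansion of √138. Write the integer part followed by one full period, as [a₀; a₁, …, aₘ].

a₀ = ⌊√138⌋ = 11.
With m₀=0, d₀=1 and mₖ₊₁ = dₖaₖ − mₖ, dₖ₊₁ = (n − mₖ₊₁²)/dₖ, aₖ₊₁ = ⌊(a₀+mₖ₊₁)/dₖ₊₁⌋:
  k=1: m=11, d=17, a=1
  k=2: m=6, d=6, a=2
  k=3: m=6, d=17, a=1
  k=4: m=11, d=1, a=22
d=1 and a=2a₀=22 at k=4, so the next step gives (m, d) = (11, 17) again — its k=1 value — and the period has length 4.

[11; 1, 2, 1, 22]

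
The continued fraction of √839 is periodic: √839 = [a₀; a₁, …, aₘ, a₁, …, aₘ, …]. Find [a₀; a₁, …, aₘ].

[28; 1, 27, 1, 56]

a₀ = ⌊√839⌋ = 28.
With m₀=0, d₀=1 and mₖ₊₁ = dₖaₖ − mₖ, dₖ₊₁ = (n − mₖ₊₁²)/dₖ, aₖ₊₁ = ⌊(a₀+mₖ₊₁)/dₖ₊₁⌋:
  k=1: m=28, d=55, a=1
  k=2: m=27, d=2, a=27
  k=3: m=27, d=55, a=1
  k=4: m=28, d=1, a=56
d=1 and a=2a₀=56 at k=4, so the next step gives (m, d) = (28, 55) again — its k=1 value — and the period has length 4.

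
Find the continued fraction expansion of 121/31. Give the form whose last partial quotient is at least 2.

121 = 3×31 + 28
31 = 1×28 + 3
28 = 9×3 + 1
3 = 3×1 + 0  (stop)
So 121/31 = [3; 1, 9, 3].

[3; 1, 9, 3]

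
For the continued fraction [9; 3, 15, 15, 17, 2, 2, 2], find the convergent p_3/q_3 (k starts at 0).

6463/693

Using pₖ = aₖpₖ₋₁ + pₖ₋₂, qₖ = aₖqₖ₋₁ + qₖ₋₂ (with p₋₁=1, p₋₂=0, q₋₁=0, q₋₂=1):
  k=0: a=9, p=9, q=1
  k=1: a=3, p=28, q=3
  k=2: a=15, p=429, q=46
  k=3: a=15, p=6463, q=693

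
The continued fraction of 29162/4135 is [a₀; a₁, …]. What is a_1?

19

29162 = 7·4135 + 217   →  a_0 = 7
4135 = 19·217 + 12   →  a_1 = 19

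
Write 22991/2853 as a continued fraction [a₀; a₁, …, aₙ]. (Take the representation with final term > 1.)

22991 = 8×2853 + 167
2853 = 17×167 + 14
167 = 11×14 + 13
14 = 1×13 + 1
13 = 13×1 + 0  (stop)
So 22991/2853 = [8; 17, 11, 1, 13].

[8; 17, 11, 1, 13]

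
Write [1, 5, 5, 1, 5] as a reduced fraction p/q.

216/181

Fold from the inside: start with 5/1.
  1 + 1/5 = 6/5
  5 + 5/6 = 35/6
  5 + 6/35 = 181/35
  1 + 35/181 = 216/181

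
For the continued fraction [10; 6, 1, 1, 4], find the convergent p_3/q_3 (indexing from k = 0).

132/13

Using pₖ = aₖpₖ₋₁ + pₖ₋₂, qₖ = aₖqₖ₋₁ + qₖ₋₂ (with p₋₁=1, p₋₂=0, q₋₁=0, q₋₂=1):
  k=0: a=10, p=10, q=1
  k=1: a=6, p=61, q=6
  k=2: a=1, p=71, q=7
  k=3: a=1, p=132, q=13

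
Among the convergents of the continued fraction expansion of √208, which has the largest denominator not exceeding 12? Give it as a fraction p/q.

√208 = [14; 2, 2, 1, 2, 2, 28, …] (period length 6).
Convergents:
  p_0/q_0 = 14/1
  p_1/q_1 = 29/2
  p_2/q_2 = 72/5
  p_3/q_3 = 101/7
  p_4/q_4 = 274/19
q_3 = 7 ≤ 12 < 19 = q_4, so the answer is 101/7.

101/7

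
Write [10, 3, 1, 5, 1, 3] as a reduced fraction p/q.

1067/104

Using pₖ = aₖpₖ₋₁ + pₖ₋₂ and qₖ = aₖqₖ₋₁ + qₖ₋₂:
  k=0: a=10, p=10, q=1
  k=1: a=3, p=31, q=3
  k=2: a=1, p=41, q=4
  k=3: a=5, p=236, q=23
  k=4: a=1, p=277, q=27
  k=5: a=3, p=1067, q=104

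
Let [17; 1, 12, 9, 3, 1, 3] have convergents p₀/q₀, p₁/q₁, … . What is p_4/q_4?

Using pₖ = aₖpₖ₋₁ + pₖ₋₂, qₖ = aₖqₖ₋₁ + qₖ₋₂ (with p₋₁=1, p₋₂=0, q₋₁=0, q₋₂=1):
  k=0: a=17, p=17, q=1
  k=1: a=1, p=18, q=1
  k=2: a=12, p=233, q=13
  k=3: a=9, p=2115, q=118
  k=4: a=3, p=6578, q=367

6578/367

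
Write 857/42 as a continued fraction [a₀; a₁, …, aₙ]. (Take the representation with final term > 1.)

[20; 2, 2, 8]

857 = 20·42 + 17
42 = 2·17 + 8
17 = 2·8 + 1
8 = 8·1 + 0  (stop)
So 857/42 = [20; 2, 2, 8].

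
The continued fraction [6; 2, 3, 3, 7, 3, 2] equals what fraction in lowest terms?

Fold from the inside: start with 2/1.
  3 + 1/2 = 7/2
  7 + 2/7 = 51/7
  3 + 7/51 = 160/51
  3 + 51/160 = 531/160
  2 + 160/531 = 1222/531
  6 + 531/1222 = 7863/1222

7863/1222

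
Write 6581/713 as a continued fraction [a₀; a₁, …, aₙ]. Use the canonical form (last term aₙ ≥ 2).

6581 = 9*713 + 164
713 = 4*164 + 57
164 = 2*57 + 50
57 = 1*50 + 7
50 = 7*7 + 1
7 = 7*1 + 0  (stop)
So 6581/713 = [9; 4, 2, 1, 7, 7].

[9; 4, 2, 1, 7, 7]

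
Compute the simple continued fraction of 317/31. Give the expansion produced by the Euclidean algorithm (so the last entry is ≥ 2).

[10; 4, 2, 3]

317 = 10·31 + 7
31 = 4·7 + 3
7 = 2·3 + 1
3 = 3·1 + 0  (stop)
So 317/31 = [10; 4, 2, 3].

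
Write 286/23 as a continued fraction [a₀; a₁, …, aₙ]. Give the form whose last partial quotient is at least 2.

286 = 12·23 + 10
23 = 2·10 + 3
10 = 3·3 + 1
3 = 3·1 + 0  (stop)
So 286/23 = [12; 2, 3, 3].

[12; 2, 3, 3]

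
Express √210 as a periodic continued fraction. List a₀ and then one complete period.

a₀ = ⌊√210⌋ = 14.
With m₀=0, d₀=1 and mₖ₊₁ = dₖaₖ − mₖ, dₖ₊₁ = (n − mₖ₊₁²)/dₖ, aₖ₊₁ = ⌊(a₀+mₖ₊₁)/dₖ₊₁⌋:
  k=1: m=14, d=14, a=2
  k=2: m=14, d=1, a=28
d=1 and a=2a₀=28 at k=2, so the next step gives (m, d) = (14, 14) again — its k=1 value — and the period has length 2.

[14; 2, 28]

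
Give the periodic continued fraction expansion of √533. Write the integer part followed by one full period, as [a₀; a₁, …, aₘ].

a₀ = ⌊√533⌋ = 23.
With m₀=0, d₀=1 and mₖ₊₁ = dₖaₖ − mₖ, dₖ₊₁ = (n − mₖ₊₁²)/dₖ, aₖ₊₁ = ⌊(a₀+mₖ₊₁)/dₖ₊₁⌋:
  k=1: m=23, d=4, a=11
  k=2: m=21, d=23, a=1
  k=3: m=2, d=23, a=1
  k=4: m=21, d=4, a=11
  k=5: m=23, d=1, a=46
d=1 and a=2a₀=46 at k=5, so the next step gives (m, d) = (23, 4) again — its k=1 value — and the period has length 5.

[23; 11, 1, 1, 11, 46]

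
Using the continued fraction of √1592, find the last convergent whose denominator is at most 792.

31481/789

√1592 = [39; 1, 8, 1, 78, …] (period length 4).
Convergents:
  p_0/q_0 = 39/1
  p_1/q_1 = 40/1
  p_2/q_2 = 359/9
  p_3/q_3 = 399/10
  p_4/q_4 = 31481/789
  p_5/q_5 = 31880/799
q_4 = 789 ≤ 792 < 799 = q_5, so the answer is 31481/789.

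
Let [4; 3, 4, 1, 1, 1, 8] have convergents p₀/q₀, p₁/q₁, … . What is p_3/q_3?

69/16

Using pₖ = aₖpₖ₋₁ + pₖ₋₂, qₖ = aₖqₖ₋₁ + qₖ₋₂ (with p₋₁=1, p₋₂=0, q₋₁=0, q₋₂=1):
  k=0: a=4, p=4, q=1
  k=1: a=3, p=13, q=3
  k=2: a=4, p=56, q=13
  k=3: a=1, p=69, q=16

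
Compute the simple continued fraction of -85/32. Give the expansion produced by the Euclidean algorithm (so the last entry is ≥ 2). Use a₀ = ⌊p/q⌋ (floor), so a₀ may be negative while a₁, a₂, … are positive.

[-3; 2, 1, 10]

-85 = -3×32 + 11
32 = 2×11 + 10
11 = 1×10 + 1
10 = 10×1 + 0  (stop)
So -85/32 = [-3; 2, 1, 10].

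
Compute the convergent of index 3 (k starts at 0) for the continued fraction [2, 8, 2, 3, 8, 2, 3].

Using pₖ = aₖpₖ₋₁ + pₖ₋₂, qₖ = aₖqₖ₋₁ + qₖ₋₂ (with p₋₁=1, p₋₂=0, q₋₁=0, q₋₂=1):
  k=0: a=2, p=2, q=1
  k=1: a=8, p=17, q=8
  k=2: a=2, p=36, q=17
  k=3: a=3, p=125, q=59

125/59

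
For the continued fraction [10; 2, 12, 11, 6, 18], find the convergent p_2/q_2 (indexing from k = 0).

262/25

Using pₖ = aₖpₖ₋₁ + pₖ₋₂, qₖ = aₖqₖ₋₁ + qₖ₋₂ (with p₋₁=1, p₋₂=0, q₋₁=0, q₋₂=1):
  k=0: a=10, p=10, q=1
  k=1: a=2, p=21, q=2
  k=2: a=12, p=262, q=25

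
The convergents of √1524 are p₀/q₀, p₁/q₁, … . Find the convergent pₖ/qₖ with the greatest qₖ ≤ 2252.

79209/2029

√1524 = [39; 26, 78, …] (period length 2).
Convergents:
  p_0/q_0 = 39/1
  p_1/q_1 = 1015/26
  p_2/q_2 = 79209/2029
  p_3/q_3 = 2060449/52780
q_2 = 2029 ≤ 2252 < 52780 = q_3, so the answer is 79209/2029.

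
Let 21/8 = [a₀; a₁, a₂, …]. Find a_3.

21 = 2·8 + 5   →  a_0 = 2
8 = 1·5 + 3   →  a_1 = 1
5 = 1·3 + 2   →  a_2 = 1
3 = 1·2 + 1   →  a_3 = 1

1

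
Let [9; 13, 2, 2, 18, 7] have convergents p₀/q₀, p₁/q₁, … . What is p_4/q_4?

11189/1233

Using pₖ = aₖpₖ₋₁ + pₖ₋₂, qₖ = aₖqₖ₋₁ + qₖ₋₂ (with p₋₁=1, p₋₂=0, q₋₁=0, q₋₂=1):
  k=0: a=9, p=9, q=1
  k=1: a=13, p=118, q=13
  k=2: a=2, p=245, q=27
  k=3: a=2, p=608, q=67
  k=4: a=18, p=11189, q=1233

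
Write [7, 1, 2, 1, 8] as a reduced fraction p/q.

Fold from the inside: start with 8/1.
  1 + 1/8 = 9/8
  2 + 8/9 = 26/9
  1 + 9/26 = 35/26
  7 + 26/35 = 271/35

271/35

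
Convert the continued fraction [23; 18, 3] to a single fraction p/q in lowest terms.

1268/55

Fold from the inside: start with 3/1.
  18 + 1/3 = 55/3
  23 + 3/55 = 1268/55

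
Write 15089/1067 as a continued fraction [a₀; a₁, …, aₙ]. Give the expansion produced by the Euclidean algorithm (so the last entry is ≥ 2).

[14; 7, 15, 10]

15089 = 14×1067 + 151
1067 = 7×151 + 10
151 = 15×10 + 1
10 = 10×1 + 0  (stop)
So 15089/1067 = [14; 7, 15, 10].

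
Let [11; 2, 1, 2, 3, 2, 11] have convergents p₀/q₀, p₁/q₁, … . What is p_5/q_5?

Using pₖ = aₖpₖ₋₁ + pₖ₋₂, qₖ = aₖqₖ₋₁ + qₖ₋₂ (with p₋₁=1, p₋₂=0, q₋₁=0, q₋₂=1):
  k=0: a=11, p=11, q=1
  k=1: a=2, p=23, q=2
  k=2: a=1, p=34, q=3
  k=3: a=2, p=91, q=8
  k=4: a=3, p=307, q=27
  k=5: a=2, p=705, q=62

705/62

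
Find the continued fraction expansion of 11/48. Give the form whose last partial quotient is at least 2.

[0; 4, 2, 1, 3]

11 = 0·48 + 11
48 = 4·11 + 4
11 = 2·4 + 3
4 = 1·3 + 1
3 = 3·1 + 0  (stop)
So 11/48 = [0; 4, 2, 1, 3].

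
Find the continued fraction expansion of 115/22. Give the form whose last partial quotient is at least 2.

[5; 4, 2, 2]

115 = 5·22 + 5
22 = 4·5 + 2
5 = 2·2 + 1
2 = 2·1 + 0  (stop)
So 115/22 = [5; 4, 2, 2].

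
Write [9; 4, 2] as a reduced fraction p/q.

Using pₖ = aₖpₖ₋₁ + pₖ₋₂ and qₖ = aₖqₖ₋₁ + qₖ₋₂:
  k=0: a=9, p=9, q=1
  k=1: a=4, p=37, q=4
  k=2: a=2, p=83, q=9

83/9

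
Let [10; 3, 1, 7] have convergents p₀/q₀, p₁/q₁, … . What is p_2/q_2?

41/4

Using pₖ = aₖpₖ₋₁ + pₖ₋₂, qₖ = aₖqₖ₋₁ + qₖ₋₂ (with p₋₁=1, p₋₂=0, q₋₁=0, q₋₂=1):
  k=0: a=10, p=10, q=1
  k=1: a=3, p=31, q=3
  k=2: a=1, p=41, q=4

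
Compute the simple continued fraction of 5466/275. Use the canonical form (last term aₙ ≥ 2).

[19; 1, 7, 11, 3]

5466 = 19×275 + 241
275 = 1×241 + 34
241 = 7×34 + 3
34 = 11×3 + 1
3 = 3×1 + 0  (stop)
So 5466/275 = [19; 1, 7, 11, 3].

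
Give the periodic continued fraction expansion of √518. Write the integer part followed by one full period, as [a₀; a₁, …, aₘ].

[22; 1, 3, 6, 3, 1, 44]

a₀ = ⌊√518⌋ = 22.
With m₀=0, d₀=1 and mₖ₊₁ = dₖaₖ − mₖ, dₖ₊₁ = (n − mₖ₊₁²)/dₖ, aₖ₊₁ = ⌊(a₀+mₖ₊₁)/dₖ₊₁⌋:
  k=1: m=22, d=34, a=1
  k=2: m=12, d=11, a=3
  k=3: m=21, d=7, a=6
  k=4: m=21, d=11, a=3
  k=5: m=12, d=34, a=1
  k=6: m=22, d=1, a=44
d=1 and a=2a₀=44 at k=6, so the next step gives (m, d) = (22, 34) again — its k=1 value — and the period has length 6.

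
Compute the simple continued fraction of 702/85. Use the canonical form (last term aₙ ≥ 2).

[8; 3, 1, 6, 3]

702 = 8·85 + 22
85 = 3·22 + 19
22 = 1·19 + 3
19 = 6·3 + 1
3 = 3·1 + 0  (stop)
So 702/85 = [8; 3, 1, 6, 3].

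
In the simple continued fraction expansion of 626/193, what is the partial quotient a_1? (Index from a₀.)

626 = 3·193 + 47   →  a_0 = 3
193 = 4·47 + 5   →  a_1 = 4

4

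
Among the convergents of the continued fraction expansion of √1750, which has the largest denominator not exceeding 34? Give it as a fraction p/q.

251/6

√1750 = [41; 1, 4, 1, 82, …] (period length 4).
Convergents:
  p_0/q_0 = 41/1
  p_1/q_1 = 42/1
  p_2/q_2 = 209/5
  p_3/q_3 = 251/6
  p_4/q_4 = 20791/497
q_3 = 6 ≤ 34 < 497 = q_4, so the answer is 251/6.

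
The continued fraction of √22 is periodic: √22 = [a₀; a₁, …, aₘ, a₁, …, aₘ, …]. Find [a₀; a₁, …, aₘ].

[4; 1, 2, 4, 2, 1, 8]

a₀ = ⌊√22⌋ = 4.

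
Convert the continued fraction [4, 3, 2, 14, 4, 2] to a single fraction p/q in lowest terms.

3957/923

Fold from the inside: start with 2/1.
  4 + 1/2 = 9/2
  14 + 2/9 = 128/9
  2 + 9/128 = 265/128
  3 + 128/265 = 923/265
  4 + 265/923 = 3957/923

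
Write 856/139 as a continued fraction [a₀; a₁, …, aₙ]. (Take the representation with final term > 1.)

[6; 6, 3, 7]

856 = 6·139 + 22
139 = 6·22 + 7
22 = 3·7 + 1
7 = 7·1 + 0  (stop)
So 856/139 = [6; 6, 3, 7].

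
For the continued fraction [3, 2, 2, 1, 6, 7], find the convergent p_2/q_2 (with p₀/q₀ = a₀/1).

17/5

Using pₖ = aₖpₖ₋₁ + pₖ₋₂, qₖ = aₖqₖ₋₁ + qₖ₋₂ (with p₋₁=1, p₋₂=0, q₋₁=0, q₋₂=1):
  k=0: a=3, p=3, q=1
  k=1: a=2, p=7, q=2
  k=2: a=2, p=17, q=5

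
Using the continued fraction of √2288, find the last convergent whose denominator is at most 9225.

√2288 = [47; 1, 4, 1, 94, …] (period length 4).
Convergents:
  p_0/q_0 = 47/1
  p_1/q_1 = 48/1
  p_2/q_2 = 239/5
  p_3/q_3 = 287/6
  p_4/q_4 = 27217/569
  p_5/q_5 = 27504/575
  p_6/q_6 = 137233/2869
  p_7/q_7 = 164737/3444
  p_8/q_8 = 15622511/326605
q_7 = 3444 ≤ 9225 < 326605 = q_8, so the answer is 164737/3444.

164737/3444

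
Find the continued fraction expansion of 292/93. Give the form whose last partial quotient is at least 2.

292 = 3*93 + 13
93 = 7*13 + 2
13 = 6*2 + 1
2 = 2*1 + 0  (stop)
So 292/93 = [3; 7, 6, 2].

[3; 7, 6, 2]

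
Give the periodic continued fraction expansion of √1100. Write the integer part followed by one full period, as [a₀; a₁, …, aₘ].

[33; 6, 66]

a₀ = ⌊√1100⌋ = 33.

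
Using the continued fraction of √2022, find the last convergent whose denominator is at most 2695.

120016/2669

√2022 = [44; 1, 28, 1, 88, …] (period length 4).
Convergents:
  p_0/q_0 = 44/1
  p_1/q_1 = 45/1
  p_2/q_2 = 1304/29
  p_3/q_3 = 1349/30
  p_4/q_4 = 120016/2669
  p_5/q_5 = 121365/2699
q_4 = 2669 ≤ 2695 < 2699 = q_5, so the answer is 120016/2669.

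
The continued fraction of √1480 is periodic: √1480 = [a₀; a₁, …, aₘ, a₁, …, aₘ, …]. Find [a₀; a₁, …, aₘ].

[38; 2, 8, 19, 8, 2, 76]

a₀ = ⌊√1480⌋ = 38.
With m₀=0, d₀=1 and mₖ₊₁ = dₖaₖ − mₖ, dₖ₊₁ = (n − mₖ₊₁²)/dₖ, aₖ₊₁ = ⌊(a₀+mₖ₊₁)/dₖ₊₁⌋:
  k=1: m=38, d=36, a=2
  k=2: m=34, d=9, a=8
  k=3: m=38, d=4, a=19
  k=4: m=38, d=9, a=8
  k=5: m=34, d=36, a=2
  k=6: m=38, d=1, a=76
d=1 and a=2a₀=76 at k=6, so the next step gives (m, d) = (38, 36) again — its k=1 value — and the period has length 6.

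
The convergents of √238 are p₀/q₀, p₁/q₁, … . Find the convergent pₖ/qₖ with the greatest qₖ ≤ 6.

77/5

√238 = [15; 2, 2, 1, 14, 1, 2, 2, 30, …] (period length 8).
Convergents:
  p_0/q_0 = 15/1
  p_1/q_1 = 31/2
  p_2/q_2 = 77/5
  p_3/q_3 = 108/7
q_2 = 5 ≤ 6 < 7 = q_3, so the answer is 77/5.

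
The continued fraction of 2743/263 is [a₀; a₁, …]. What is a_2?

2743 = 10·263 + 113   →  a_0 = 10
263 = 2·113 + 37   →  a_1 = 2
113 = 3·37 + 2   →  a_2 = 3

3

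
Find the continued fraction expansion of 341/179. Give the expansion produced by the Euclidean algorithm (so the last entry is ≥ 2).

341 = 1·179 + 162
179 = 1·162 + 17
162 = 9·17 + 9
17 = 1·9 + 8
9 = 1·8 + 1
8 = 8·1 + 0  (stop)
So 341/179 = [1; 1, 9, 1, 1, 8].

[1; 1, 9, 1, 1, 8]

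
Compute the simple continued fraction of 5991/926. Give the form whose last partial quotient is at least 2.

[6; 2, 7, 1, 3, 3, 4]

5991 = 6×926 + 435
926 = 2×435 + 56
435 = 7×56 + 43
56 = 1×43 + 13
43 = 3×13 + 4
13 = 3×4 + 1
4 = 4×1 + 0  (stop)
So 5991/926 = [6; 2, 7, 1, 3, 3, 4].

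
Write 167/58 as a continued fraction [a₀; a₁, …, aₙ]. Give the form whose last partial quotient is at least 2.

[2; 1, 7, 3, 2]

167 = 2×58 + 51
58 = 1×51 + 7
51 = 7×7 + 2
7 = 3×2 + 1
2 = 2×1 + 0  (stop)
So 167/58 = [2; 1, 7, 3, 2].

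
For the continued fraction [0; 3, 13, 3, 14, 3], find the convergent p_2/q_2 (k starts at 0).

13/40

Using pₖ = aₖpₖ₋₁ + pₖ₋₂, qₖ = aₖqₖ₋₁ + qₖ₋₂ (with p₋₁=1, p₋₂=0, q₋₁=0, q₋₂=1):
  k=0: a=0, p=0, q=1
  k=1: a=3, p=1, q=3
  k=2: a=13, p=13, q=40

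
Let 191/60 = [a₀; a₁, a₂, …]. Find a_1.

5

191 = 3·60 + 11   →  a_0 = 3
60 = 5·11 + 5   →  a_1 = 5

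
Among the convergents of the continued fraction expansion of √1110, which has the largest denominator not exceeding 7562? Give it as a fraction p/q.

√1110 = [33; 3, 6, 3, 66, …] (period length 4).
Convergents:
  p_0/q_0 = 33/1
  p_1/q_1 = 100/3
  p_2/q_2 = 633/19
  p_3/q_3 = 1999/60
  p_4/q_4 = 132567/3979
  p_5/q_5 = 399700/11997
q_4 = 3979 ≤ 7562 < 11997 = q_5, so the answer is 132567/3979.

132567/3979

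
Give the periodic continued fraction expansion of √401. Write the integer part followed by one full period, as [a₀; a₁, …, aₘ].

[20; 40]

a₀ = ⌊√401⌋ = 20.
With m₀=0, d₀=1 and mₖ₊₁ = dₖaₖ − mₖ, dₖ₊₁ = (n − mₖ₊₁²)/dₖ, aₖ₊₁ = ⌊(a₀+mₖ₊₁)/dₖ₊₁⌋:
  k=1: m=20, d=1, a=40
d=1 and a=2a₀=40 at k=1, so the next step gives (m, d) = (20, 1) again — its k=1 value — and the period has length 1.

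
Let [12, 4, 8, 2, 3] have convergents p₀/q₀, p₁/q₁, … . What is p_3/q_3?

Using pₖ = aₖpₖ₋₁ + pₖ₋₂, qₖ = aₖqₖ₋₁ + qₖ₋₂ (with p₋₁=1, p₋₂=0, q₋₁=0, q₋₂=1):
  k=0: a=12, p=12, q=1
  k=1: a=4, p=49, q=4
  k=2: a=8, p=404, q=33
  k=3: a=2, p=857, q=70

857/70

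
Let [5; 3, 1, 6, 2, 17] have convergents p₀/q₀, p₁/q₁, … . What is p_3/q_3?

Using pₖ = aₖpₖ₋₁ + pₖ₋₂, qₖ = aₖqₖ₋₁ + qₖ₋₂ (with p₋₁=1, p₋₂=0, q₋₁=0, q₋₂=1):
  k=0: a=5, p=5, q=1
  k=1: a=3, p=16, q=3
  k=2: a=1, p=21, q=4
  k=3: a=6, p=142, q=27

142/27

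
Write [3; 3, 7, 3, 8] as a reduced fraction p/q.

Fold from the inside: start with 8/1.
  3 + 1/8 = 25/8
  7 + 8/25 = 183/25
  3 + 25/183 = 574/183
  3 + 183/574 = 1905/574

1905/574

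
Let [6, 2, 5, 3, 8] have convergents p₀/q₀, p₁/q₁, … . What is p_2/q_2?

71/11

Using pₖ = aₖpₖ₋₁ + pₖ₋₂, qₖ = aₖqₖ₋₁ + qₖ₋₂ (with p₋₁=1, p₋₂=0, q₋₁=0, q₋₂=1):
  k=0: a=6, p=6, q=1
  k=1: a=2, p=13, q=2
  k=2: a=5, p=71, q=11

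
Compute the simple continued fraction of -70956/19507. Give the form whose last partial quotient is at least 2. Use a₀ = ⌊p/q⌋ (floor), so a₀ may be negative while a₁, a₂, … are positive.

[-4; 2, 1, 3, 7, 4, 7, 8]

-70956 = -4×19507 + 7072
19507 = 2×7072 + 5363
7072 = 1×5363 + 1709
5363 = 3×1709 + 236
1709 = 7×236 + 57
236 = 4×57 + 8
57 = 7×8 + 1
8 = 8×1 + 0  (stop)
So -70956/19507 = [-4; 2, 1, 3, 7, 4, 7, 8].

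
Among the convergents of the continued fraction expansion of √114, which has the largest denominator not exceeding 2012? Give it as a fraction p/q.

√114 = [10; 1, 2, 10, 2, 1, 20, …] (period length 6).
Convergents:
  p_0/q_0 = 10/1
  p_1/q_1 = 11/1
  p_2/q_2 = 32/3
  p_3/q_3 = 331/31
  p_4/q_4 = 694/65
  p_5/q_5 = 1025/96
  p_6/q_6 = 21194/1985
  p_7/q_7 = 22219/2081
q_6 = 1985 ≤ 2012 < 2081 = q_7, so the answer is 21194/1985.

21194/1985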